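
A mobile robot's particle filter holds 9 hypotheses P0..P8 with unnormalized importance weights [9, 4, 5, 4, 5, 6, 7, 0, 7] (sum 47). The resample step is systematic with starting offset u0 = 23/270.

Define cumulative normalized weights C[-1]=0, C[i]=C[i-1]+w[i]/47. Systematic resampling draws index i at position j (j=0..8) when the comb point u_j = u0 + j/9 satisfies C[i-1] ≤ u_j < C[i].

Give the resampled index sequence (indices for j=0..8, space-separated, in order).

C = [9/47, 13/47, 18/47, 22/47, 27/47, 33/47, 40/47, 40/47, 1]
j=0: u_0=23/270 ∈ [0, 9/47) → index 0
j=1: u_1=53/270 ∈ [9/47, 13/47) → index 1
j=2: u_2=83/270 ∈ [13/47, 18/47) → index 2
j=3: u_3=113/270 ∈ [18/47, 22/47) → index 3
j=4: u_4=143/270 ∈ [22/47, 27/47) → index 4
j=5: u_5=173/270 ∈ [27/47, 33/47) → index 5
j=6: u_6=203/270 ∈ [33/47, 40/47) → index 6
j=7: u_7=233/270 ∈ [40/47, 1) → index 8
j=8: u_8=263/270 ∈ [40/47, 1) → index 8

0 1 2 3 4 5 6 8 8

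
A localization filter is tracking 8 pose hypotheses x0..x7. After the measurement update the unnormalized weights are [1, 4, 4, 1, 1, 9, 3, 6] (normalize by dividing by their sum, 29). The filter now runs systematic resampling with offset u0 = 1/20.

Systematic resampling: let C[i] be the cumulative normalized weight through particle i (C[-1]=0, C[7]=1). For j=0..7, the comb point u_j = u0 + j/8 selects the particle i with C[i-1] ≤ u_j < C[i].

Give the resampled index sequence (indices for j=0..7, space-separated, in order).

1 2 2 5 5 5 7 7

C = [1/29, 5/29, 9/29, 10/29, 11/29, 20/29, 23/29, 1]
j=0: u_0=1/20 ∈ [1/29, 5/29) → index 1
j=1: u_1=7/40 ∈ [5/29, 9/29) → index 2
j=2: u_2=3/10 ∈ [5/29, 9/29) → index 2
j=3: u_3=17/40 ∈ [11/29, 20/29) → index 5
j=4: u_4=11/20 ∈ [11/29, 20/29) → index 5
j=5: u_5=27/40 ∈ [11/29, 20/29) → index 5
j=6: u_6=4/5 ∈ [23/29, 1) → index 7
j=7: u_7=37/40 ∈ [23/29, 1) → index 7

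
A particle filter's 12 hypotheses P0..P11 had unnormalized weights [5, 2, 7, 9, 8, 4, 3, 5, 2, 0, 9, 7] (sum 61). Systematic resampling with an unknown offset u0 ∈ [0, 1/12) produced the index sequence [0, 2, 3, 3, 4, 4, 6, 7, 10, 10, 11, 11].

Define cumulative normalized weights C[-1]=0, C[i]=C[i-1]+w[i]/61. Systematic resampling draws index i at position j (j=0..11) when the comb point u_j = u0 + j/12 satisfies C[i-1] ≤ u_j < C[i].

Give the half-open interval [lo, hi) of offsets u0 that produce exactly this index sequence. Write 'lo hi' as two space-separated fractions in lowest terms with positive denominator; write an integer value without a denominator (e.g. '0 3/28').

9/122 5/61

C = [5/61, 7/61, 14/61, 23/61, 31/61, 35/61, 38/61, 43/61, 45/61, 45/61, 54/61, 1]
j=0 picked index 0: u0 ∈ [0, 5/61)
j=1 picked index 2: u0 ∈ [23/732, 107/732)
j=2 picked index 3: u0 ∈ [23/366, 77/366)
j=3 picked index 3: u0 ∈ [-5/244, 31/244)
j=4 picked index 4: u0 ∈ [8/183, 32/183)
j=5 picked index 4: u0 ∈ [-29/732, 67/732)
j=6 picked index 6: u0 ∈ [9/122, 15/122)
j=7 picked index 7: u0 ∈ [29/732, 89/732)
j=8 picked index 10: u0 ∈ [13/183, 40/183)
j=9 picked index 10: u0 ∈ [-3/244, 33/244)
j=10 picked index 11: u0 ∈ [19/366, 1/6)
j=11 picked index 11: u0 ∈ [-23/732, 1/12)
intersection: [9/122, 5/61)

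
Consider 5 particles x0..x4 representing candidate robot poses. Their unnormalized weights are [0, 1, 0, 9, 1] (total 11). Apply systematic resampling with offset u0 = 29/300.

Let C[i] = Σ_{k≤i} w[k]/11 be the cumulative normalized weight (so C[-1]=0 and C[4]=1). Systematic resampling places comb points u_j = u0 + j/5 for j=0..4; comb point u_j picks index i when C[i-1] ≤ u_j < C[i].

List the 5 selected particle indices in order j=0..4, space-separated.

C = [0, 1/11, 1/11, 10/11, 1]
j=0: u_0=29/300 ∈ [1/11, 10/11) → index 3
j=1: u_1=89/300 ∈ [1/11, 10/11) → index 3
j=2: u_2=149/300 ∈ [1/11, 10/11) → index 3
j=3: u_3=209/300 ∈ [1/11, 10/11) → index 3
j=4: u_4=269/300 ∈ [1/11, 10/11) → index 3

3 3 3 3 3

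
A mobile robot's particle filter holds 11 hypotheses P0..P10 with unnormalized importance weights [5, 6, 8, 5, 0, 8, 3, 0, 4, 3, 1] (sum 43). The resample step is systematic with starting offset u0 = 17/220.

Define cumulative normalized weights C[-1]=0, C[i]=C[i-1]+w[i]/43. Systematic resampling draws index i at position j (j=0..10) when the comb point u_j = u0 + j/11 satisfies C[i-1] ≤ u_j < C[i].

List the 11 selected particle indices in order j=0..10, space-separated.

C = [5/43, 11/43, 19/43, 24/43, 24/43, 32/43, 35/43, 35/43, 39/43, 42/43, 1]
j=0: u_0=17/220 ∈ [0, 5/43) → index 0
j=1: u_1=37/220 ∈ [5/43, 11/43) → index 1
j=2: u_2=57/220 ∈ [11/43, 19/43) → index 2
j=3: u_3=7/20 ∈ [11/43, 19/43) → index 2
j=4: u_4=97/220 ∈ [11/43, 19/43) → index 2
j=5: u_5=117/220 ∈ [19/43, 24/43) → index 3
j=6: u_6=137/220 ∈ [24/43, 32/43) → index 5
j=7: u_7=157/220 ∈ [24/43, 32/43) → index 5
j=8: u_8=177/220 ∈ [32/43, 35/43) → index 6
j=9: u_9=197/220 ∈ [35/43, 39/43) → index 8
j=10: u_10=217/220 ∈ [42/43, 1) → index 10

0 1 2 2 2 3 5 5 6 8 10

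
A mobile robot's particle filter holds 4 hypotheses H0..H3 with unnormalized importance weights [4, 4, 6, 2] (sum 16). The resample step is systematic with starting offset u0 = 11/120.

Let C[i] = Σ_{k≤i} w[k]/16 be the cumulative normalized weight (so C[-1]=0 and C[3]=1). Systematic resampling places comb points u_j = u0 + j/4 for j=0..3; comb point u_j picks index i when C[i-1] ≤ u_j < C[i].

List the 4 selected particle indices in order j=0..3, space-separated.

0 1 2 2

C = [1/4, 1/2, 7/8, 1]
j=0: u_0=11/120 ∈ [0, 1/4) → index 0
j=1: u_1=41/120 ∈ [1/4, 1/2) → index 1
j=2: u_2=71/120 ∈ [1/2, 7/8) → index 2
j=3: u_3=101/120 ∈ [1/2, 7/8) → index 2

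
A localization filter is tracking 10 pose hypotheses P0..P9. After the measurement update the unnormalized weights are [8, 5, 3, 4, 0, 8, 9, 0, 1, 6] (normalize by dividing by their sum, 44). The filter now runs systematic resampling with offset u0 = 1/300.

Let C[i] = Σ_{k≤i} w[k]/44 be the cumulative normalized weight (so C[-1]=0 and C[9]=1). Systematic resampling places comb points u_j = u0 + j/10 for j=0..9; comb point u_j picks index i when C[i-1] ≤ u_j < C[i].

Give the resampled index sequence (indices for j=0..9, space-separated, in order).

0 0 1 2 3 5 5 6 6 9

C = [2/11, 13/44, 4/11, 5/11, 5/11, 7/11, 37/44, 37/44, 19/22, 1]
j=0: u_0=1/300 ∈ [0, 2/11) → index 0
j=1: u_1=31/300 ∈ [0, 2/11) → index 0
j=2: u_2=61/300 ∈ [2/11, 13/44) → index 1
j=3: u_3=91/300 ∈ [13/44, 4/11) → index 2
j=4: u_4=121/300 ∈ [4/11, 5/11) → index 3
j=5: u_5=151/300 ∈ [5/11, 7/11) → index 5
j=6: u_6=181/300 ∈ [5/11, 7/11) → index 5
j=7: u_7=211/300 ∈ [7/11, 37/44) → index 6
j=8: u_8=241/300 ∈ [7/11, 37/44) → index 6
j=9: u_9=271/300 ∈ [19/22, 1) → index 9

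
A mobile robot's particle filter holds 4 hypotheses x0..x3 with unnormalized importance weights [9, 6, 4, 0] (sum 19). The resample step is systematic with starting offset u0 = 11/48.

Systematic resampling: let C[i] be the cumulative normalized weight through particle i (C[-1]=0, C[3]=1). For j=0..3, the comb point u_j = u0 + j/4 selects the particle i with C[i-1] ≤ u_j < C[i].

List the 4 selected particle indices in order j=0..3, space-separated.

C = [9/19, 15/19, 1, 1]
j=0: u_0=11/48 ∈ [0, 9/19) → index 0
j=1: u_1=23/48 ∈ [9/19, 15/19) → index 1
j=2: u_2=35/48 ∈ [9/19, 15/19) → index 1
j=3: u_3=47/48 ∈ [15/19, 1) → index 2

0 1 1 2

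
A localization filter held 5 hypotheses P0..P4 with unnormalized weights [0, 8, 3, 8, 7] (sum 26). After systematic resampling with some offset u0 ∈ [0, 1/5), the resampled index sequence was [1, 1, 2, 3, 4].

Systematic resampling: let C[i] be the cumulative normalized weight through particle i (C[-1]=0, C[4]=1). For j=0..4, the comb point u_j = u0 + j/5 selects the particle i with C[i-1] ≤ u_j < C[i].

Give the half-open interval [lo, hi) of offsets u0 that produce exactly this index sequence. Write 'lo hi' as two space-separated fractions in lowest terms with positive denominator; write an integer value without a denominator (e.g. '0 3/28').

C = [0, 4/13, 11/26, 19/26, 1]
j=0 picked index 1: u0 ∈ [0, 4/13)
j=1 picked index 1: u0 ∈ [-1/5, 7/65)
j=2 picked index 2: u0 ∈ [-6/65, 3/130)
j=3 picked index 3: u0 ∈ [-23/130, 17/130)
j=4 picked index 4: u0 ∈ [-9/130, 1/5)
intersection: [0, 3/130)

0 3/130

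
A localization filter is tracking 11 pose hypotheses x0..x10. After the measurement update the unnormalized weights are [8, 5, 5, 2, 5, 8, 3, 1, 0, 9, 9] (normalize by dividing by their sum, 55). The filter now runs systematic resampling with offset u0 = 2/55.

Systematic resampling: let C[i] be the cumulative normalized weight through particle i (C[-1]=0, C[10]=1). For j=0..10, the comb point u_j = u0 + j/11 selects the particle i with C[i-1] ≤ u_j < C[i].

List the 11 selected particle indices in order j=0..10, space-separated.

0 0 1 2 4 5 5 9 9 10 10

C = [8/55, 13/55, 18/55, 4/11, 5/11, 3/5, 36/55, 37/55, 37/55, 46/55, 1]
j=0: u_0=2/55 ∈ [0, 8/55) → index 0
j=1: u_1=7/55 ∈ [0, 8/55) → index 0
j=2: u_2=12/55 ∈ [8/55, 13/55) → index 1
j=3: u_3=17/55 ∈ [13/55, 18/55) → index 2
j=4: u_4=2/5 ∈ [4/11, 5/11) → index 4
j=5: u_5=27/55 ∈ [5/11, 3/5) → index 5
j=6: u_6=32/55 ∈ [5/11, 3/5) → index 5
j=7: u_7=37/55 ∈ [37/55, 46/55) → index 9
j=8: u_8=42/55 ∈ [37/55, 46/55) → index 9
j=9: u_9=47/55 ∈ [46/55, 1) → index 10
j=10: u_10=52/55 ∈ [46/55, 1) → index 10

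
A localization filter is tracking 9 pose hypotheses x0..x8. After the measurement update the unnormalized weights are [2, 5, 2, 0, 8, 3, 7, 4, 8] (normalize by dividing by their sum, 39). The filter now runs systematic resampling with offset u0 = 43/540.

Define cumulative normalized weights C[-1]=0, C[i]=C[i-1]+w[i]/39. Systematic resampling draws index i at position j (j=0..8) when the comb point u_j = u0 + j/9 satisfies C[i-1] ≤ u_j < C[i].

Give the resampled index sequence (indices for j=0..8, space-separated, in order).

C = [2/39, 7/39, 3/13, 3/13, 17/39, 20/39, 9/13, 31/39, 1]
j=0: u_0=43/540 ∈ [2/39, 7/39) → index 1
j=1: u_1=103/540 ∈ [7/39, 3/13) → index 2
j=2: u_2=163/540 ∈ [3/13, 17/39) → index 4
j=3: u_3=223/540 ∈ [3/13, 17/39) → index 4
j=4: u_4=283/540 ∈ [20/39, 9/13) → index 6
j=5: u_5=343/540 ∈ [20/39, 9/13) → index 6
j=6: u_6=403/540 ∈ [9/13, 31/39) → index 7
j=7: u_7=463/540 ∈ [31/39, 1) → index 8
j=8: u_8=523/540 ∈ [31/39, 1) → index 8

1 2 4 4 6 6 7 8 8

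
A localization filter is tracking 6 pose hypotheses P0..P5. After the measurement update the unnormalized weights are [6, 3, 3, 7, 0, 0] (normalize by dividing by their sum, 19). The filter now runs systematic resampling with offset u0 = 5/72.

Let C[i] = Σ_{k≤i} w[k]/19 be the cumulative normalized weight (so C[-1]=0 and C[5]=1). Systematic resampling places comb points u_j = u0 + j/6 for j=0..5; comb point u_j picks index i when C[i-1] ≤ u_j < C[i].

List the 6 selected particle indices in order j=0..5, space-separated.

0 0 1 2 3 3

C = [6/19, 9/19, 12/19, 1, 1, 1]
j=0: u_0=5/72 ∈ [0, 6/19) → index 0
j=1: u_1=17/72 ∈ [0, 6/19) → index 0
j=2: u_2=29/72 ∈ [6/19, 9/19) → index 1
j=3: u_3=41/72 ∈ [9/19, 12/19) → index 2
j=4: u_4=53/72 ∈ [12/19, 1) → index 3
j=5: u_5=65/72 ∈ [12/19, 1) → index 3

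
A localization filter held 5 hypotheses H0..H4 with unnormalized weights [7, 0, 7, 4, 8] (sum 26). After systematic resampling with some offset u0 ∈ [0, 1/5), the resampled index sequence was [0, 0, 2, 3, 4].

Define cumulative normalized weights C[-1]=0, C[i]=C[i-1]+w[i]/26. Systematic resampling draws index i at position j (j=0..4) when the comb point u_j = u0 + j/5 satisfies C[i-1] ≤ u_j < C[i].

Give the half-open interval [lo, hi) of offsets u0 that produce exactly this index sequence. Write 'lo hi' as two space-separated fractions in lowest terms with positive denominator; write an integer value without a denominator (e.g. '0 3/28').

C = [7/26, 7/26, 7/13, 9/13, 1]
j=0 picked index 0: u0 ∈ [0, 7/26)
j=1 picked index 0: u0 ∈ [-1/5, 9/130)
j=2 picked index 2: u0 ∈ [-17/130, 9/65)
j=3 picked index 3: u0 ∈ [-4/65, 6/65)
j=4 picked index 4: u0 ∈ [-7/65, 1/5)
intersection: [0, 9/130)

0 9/130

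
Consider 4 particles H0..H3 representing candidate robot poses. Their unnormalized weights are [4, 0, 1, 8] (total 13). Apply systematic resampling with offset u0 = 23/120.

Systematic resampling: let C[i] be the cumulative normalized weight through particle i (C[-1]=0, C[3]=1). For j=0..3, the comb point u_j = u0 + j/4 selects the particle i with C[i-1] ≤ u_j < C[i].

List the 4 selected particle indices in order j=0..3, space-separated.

0 3 3 3

C = [4/13, 4/13, 5/13, 1]
j=0: u_0=23/120 ∈ [0, 4/13) → index 0
j=1: u_1=53/120 ∈ [5/13, 1) → index 3
j=2: u_2=83/120 ∈ [5/13, 1) → index 3
j=3: u_3=113/120 ∈ [5/13, 1) → index 3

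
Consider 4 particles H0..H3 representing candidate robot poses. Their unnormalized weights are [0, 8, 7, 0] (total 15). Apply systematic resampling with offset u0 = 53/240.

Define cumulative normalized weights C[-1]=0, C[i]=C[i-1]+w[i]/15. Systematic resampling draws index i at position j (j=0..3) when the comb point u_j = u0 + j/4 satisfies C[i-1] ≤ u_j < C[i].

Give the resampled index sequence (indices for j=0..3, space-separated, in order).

1 1 2 2

C = [0, 8/15, 1, 1]
j=0: u_0=53/240 ∈ [0, 8/15) → index 1
j=1: u_1=113/240 ∈ [0, 8/15) → index 1
j=2: u_2=173/240 ∈ [8/15, 1) → index 2
j=3: u_3=233/240 ∈ [8/15, 1) → index 2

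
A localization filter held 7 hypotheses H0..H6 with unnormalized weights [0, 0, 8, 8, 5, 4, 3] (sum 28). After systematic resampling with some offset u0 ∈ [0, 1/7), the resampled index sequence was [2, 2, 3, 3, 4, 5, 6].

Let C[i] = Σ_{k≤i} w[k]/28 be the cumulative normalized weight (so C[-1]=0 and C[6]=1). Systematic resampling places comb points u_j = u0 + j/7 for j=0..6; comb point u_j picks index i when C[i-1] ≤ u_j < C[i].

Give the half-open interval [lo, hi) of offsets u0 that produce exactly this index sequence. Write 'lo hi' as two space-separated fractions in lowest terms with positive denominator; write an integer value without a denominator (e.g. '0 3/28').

C = [0, 0, 2/7, 4/7, 3/4, 25/28, 1]
j=0 picked index 2: u0 ∈ [0, 2/7)
j=1 picked index 2: u0 ∈ [-1/7, 1/7)
j=2 picked index 3: u0 ∈ [0, 2/7)
j=3 picked index 3: u0 ∈ [-1/7, 1/7)
j=4 picked index 4: u0 ∈ [0, 5/28)
j=5 picked index 5: u0 ∈ [1/28, 5/28)
j=6 picked index 6: u0 ∈ [1/28, 1/7)
intersection: [1/28, 1/7)

1/28 1/7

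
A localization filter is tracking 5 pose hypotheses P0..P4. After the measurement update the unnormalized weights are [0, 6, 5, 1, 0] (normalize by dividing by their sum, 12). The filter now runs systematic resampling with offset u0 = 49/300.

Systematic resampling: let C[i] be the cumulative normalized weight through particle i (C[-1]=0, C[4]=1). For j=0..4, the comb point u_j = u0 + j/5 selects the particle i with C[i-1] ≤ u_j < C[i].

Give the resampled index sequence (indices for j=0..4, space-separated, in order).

C = [0, 1/2, 11/12, 1, 1]
j=0: u_0=49/300 ∈ [0, 1/2) → index 1
j=1: u_1=109/300 ∈ [0, 1/2) → index 1
j=2: u_2=169/300 ∈ [1/2, 11/12) → index 2
j=3: u_3=229/300 ∈ [1/2, 11/12) → index 2
j=4: u_4=289/300 ∈ [11/12, 1) → index 3

1 1 2 2 3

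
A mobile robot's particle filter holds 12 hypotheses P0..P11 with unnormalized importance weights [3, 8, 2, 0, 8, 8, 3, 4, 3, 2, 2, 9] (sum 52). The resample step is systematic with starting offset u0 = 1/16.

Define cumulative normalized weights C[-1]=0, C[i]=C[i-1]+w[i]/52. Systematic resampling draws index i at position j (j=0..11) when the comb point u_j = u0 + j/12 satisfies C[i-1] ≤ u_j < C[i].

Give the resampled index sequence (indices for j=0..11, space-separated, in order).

1 1 2 4 4 5 6 7 8 10 11 11

C = [3/52, 11/52, 1/4, 1/4, 21/52, 29/52, 8/13, 9/13, 3/4, 41/52, 43/52, 1]
j=0: u_0=1/16 ∈ [3/52, 11/52) → index 1
j=1: u_1=7/48 ∈ [3/52, 11/52) → index 1
j=2: u_2=11/48 ∈ [11/52, 1/4) → index 2
j=3: u_3=5/16 ∈ [1/4, 21/52) → index 4
j=4: u_4=19/48 ∈ [1/4, 21/52) → index 4
j=5: u_5=23/48 ∈ [21/52, 29/52) → index 5
j=6: u_6=9/16 ∈ [29/52, 8/13) → index 6
j=7: u_7=31/48 ∈ [8/13, 9/13) → index 7
j=8: u_8=35/48 ∈ [9/13, 3/4) → index 8
j=9: u_9=13/16 ∈ [41/52, 43/52) → index 10
j=10: u_10=43/48 ∈ [43/52, 1) → index 11
j=11: u_11=47/48 ∈ [43/52, 1) → index 11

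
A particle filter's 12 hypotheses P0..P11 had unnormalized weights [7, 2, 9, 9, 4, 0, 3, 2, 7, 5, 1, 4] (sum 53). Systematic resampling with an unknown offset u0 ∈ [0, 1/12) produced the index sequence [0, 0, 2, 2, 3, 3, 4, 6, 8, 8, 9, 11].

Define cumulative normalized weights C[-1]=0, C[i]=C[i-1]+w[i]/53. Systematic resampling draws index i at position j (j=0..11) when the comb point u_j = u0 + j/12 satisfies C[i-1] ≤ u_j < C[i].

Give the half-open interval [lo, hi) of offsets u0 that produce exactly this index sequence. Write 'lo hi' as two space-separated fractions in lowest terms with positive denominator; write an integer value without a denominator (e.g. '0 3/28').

C = [7/53, 9/53, 18/53, 27/53, 31/53, 31/53, 34/53, 36/53, 43/53, 48/53, 49/53, 1]
j=0 picked index 0: u0 ∈ [0, 7/53)
j=1 picked index 0: u0 ∈ [-1/12, 31/636)
j=2 picked index 2: u0 ∈ [1/318, 55/318)
j=3 picked index 2: u0 ∈ [-17/212, 19/212)
j=4 picked index 3: u0 ∈ [1/159, 28/159)
j=5 picked index 3: u0 ∈ [-49/636, 59/636)
j=6 picked index 4: u0 ∈ [1/106, 9/106)
j=7 picked index 6: u0 ∈ [1/636, 37/636)
j=8 picked index 8: u0 ∈ [2/159, 23/159)
j=9 picked index 8: u0 ∈ [-15/212, 13/212)
j=10 picked index 9: u0 ∈ [-7/318, 23/318)
j=11 picked index 11: u0 ∈ [5/636, 1/12)
intersection: [2/159, 31/636)

2/159 31/636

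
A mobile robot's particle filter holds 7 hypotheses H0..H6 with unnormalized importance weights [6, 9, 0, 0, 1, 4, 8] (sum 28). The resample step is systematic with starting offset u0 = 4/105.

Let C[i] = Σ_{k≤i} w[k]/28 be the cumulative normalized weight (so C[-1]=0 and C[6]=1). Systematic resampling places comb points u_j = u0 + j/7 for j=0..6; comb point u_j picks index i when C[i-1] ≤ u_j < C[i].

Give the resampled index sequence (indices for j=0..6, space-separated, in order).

0 0 1 1 5 6 6

C = [3/14, 15/28, 15/28, 15/28, 4/7, 5/7, 1]
j=0: u_0=4/105 ∈ [0, 3/14) → index 0
j=1: u_1=19/105 ∈ [0, 3/14) → index 0
j=2: u_2=34/105 ∈ [3/14, 15/28) → index 1
j=3: u_3=7/15 ∈ [3/14, 15/28) → index 1
j=4: u_4=64/105 ∈ [4/7, 5/7) → index 5
j=5: u_5=79/105 ∈ [5/7, 1) → index 6
j=6: u_6=94/105 ∈ [5/7, 1) → index 6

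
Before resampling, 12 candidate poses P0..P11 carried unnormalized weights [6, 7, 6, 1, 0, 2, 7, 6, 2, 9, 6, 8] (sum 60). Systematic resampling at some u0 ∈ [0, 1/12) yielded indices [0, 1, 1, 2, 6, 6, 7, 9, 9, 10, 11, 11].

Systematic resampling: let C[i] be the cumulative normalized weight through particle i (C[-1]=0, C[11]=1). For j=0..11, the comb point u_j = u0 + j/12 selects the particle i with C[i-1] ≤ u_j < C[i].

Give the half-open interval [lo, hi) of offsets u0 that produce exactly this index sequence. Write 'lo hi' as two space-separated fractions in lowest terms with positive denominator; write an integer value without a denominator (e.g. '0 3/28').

1/30 1/20

C = [1/10, 13/60, 19/60, 1/3, 1/3, 11/30, 29/60, 7/12, 37/60, 23/30, 13/15, 1]
j=0 picked index 0: u0 ∈ [0, 1/10)
j=1 picked index 1: u0 ∈ [1/60, 2/15)
j=2 picked index 1: u0 ∈ [-1/15, 1/20)
j=3 picked index 2: u0 ∈ [-1/30, 1/15)
j=4 picked index 6: u0 ∈ [1/30, 3/20)
j=5 picked index 6: u0 ∈ [-1/20, 1/15)
j=6 picked index 7: u0 ∈ [-1/60, 1/12)
j=7 picked index 9: u0 ∈ [1/30, 11/60)
j=8 picked index 9: u0 ∈ [-1/20, 1/10)
j=9 picked index 10: u0 ∈ [1/60, 7/60)
j=10 picked index 11: u0 ∈ [1/30, 1/6)
j=11 picked index 11: u0 ∈ [-1/20, 1/12)
intersection: [1/30, 1/20)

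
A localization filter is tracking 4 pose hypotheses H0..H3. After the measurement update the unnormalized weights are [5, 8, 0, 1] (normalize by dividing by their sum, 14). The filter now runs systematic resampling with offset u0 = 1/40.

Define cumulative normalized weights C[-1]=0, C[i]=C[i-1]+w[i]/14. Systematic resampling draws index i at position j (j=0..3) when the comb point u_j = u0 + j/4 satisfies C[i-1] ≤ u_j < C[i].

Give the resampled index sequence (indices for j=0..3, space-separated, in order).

C = [5/14, 13/14, 13/14, 1]
j=0: u_0=1/40 ∈ [0, 5/14) → index 0
j=1: u_1=11/40 ∈ [0, 5/14) → index 0
j=2: u_2=21/40 ∈ [5/14, 13/14) → index 1
j=3: u_3=31/40 ∈ [5/14, 13/14) → index 1

0 0 1 1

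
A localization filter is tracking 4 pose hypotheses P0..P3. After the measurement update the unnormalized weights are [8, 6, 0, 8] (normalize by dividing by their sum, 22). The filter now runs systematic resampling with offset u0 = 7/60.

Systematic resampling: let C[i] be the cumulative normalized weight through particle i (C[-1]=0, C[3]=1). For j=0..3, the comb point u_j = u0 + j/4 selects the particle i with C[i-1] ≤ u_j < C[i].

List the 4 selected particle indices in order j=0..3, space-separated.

0 1 1 3

C = [4/11, 7/11, 7/11, 1]
j=0: u_0=7/60 ∈ [0, 4/11) → index 0
j=1: u_1=11/30 ∈ [4/11, 7/11) → index 1
j=2: u_2=37/60 ∈ [4/11, 7/11) → index 1
j=3: u_3=13/15 ∈ [7/11, 1) → index 3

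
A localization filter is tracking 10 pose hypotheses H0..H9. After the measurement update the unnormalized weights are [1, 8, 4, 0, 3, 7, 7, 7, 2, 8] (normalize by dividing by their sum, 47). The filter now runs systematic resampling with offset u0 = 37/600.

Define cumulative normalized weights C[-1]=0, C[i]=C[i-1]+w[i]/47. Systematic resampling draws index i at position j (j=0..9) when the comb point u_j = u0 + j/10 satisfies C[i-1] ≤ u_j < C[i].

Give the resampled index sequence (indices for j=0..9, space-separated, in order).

1 1 2 5 5 6 7 7 9 9

C = [1/47, 9/47, 13/47, 13/47, 16/47, 23/47, 30/47, 37/47, 39/47, 1]
j=0: u_0=37/600 ∈ [1/47, 9/47) → index 1
j=1: u_1=97/600 ∈ [1/47, 9/47) → index 1
j=2: u_2=157/600 ∈ [9/47, 13/47) → index 2
j=3: u_3=217/600 ∈ [16/47, 23/47) → index 5
j=4: u_4=277/600 ∈ [16/47, 23/47) → index 5
j=5: u_5=337/600 ∈ [23/47, 30/47) → index 6
j=6: u_6=397/600 ∈ [30/47, 37/47) → index 7
j=7: u_7=457/600 ∈ [30/47, 37/47) → index 7
j=8: u_8=517/600 ∈ [39/47, 1) → index 9
j=9: u_9=577/600 ∈ [39/47, 1) → index 9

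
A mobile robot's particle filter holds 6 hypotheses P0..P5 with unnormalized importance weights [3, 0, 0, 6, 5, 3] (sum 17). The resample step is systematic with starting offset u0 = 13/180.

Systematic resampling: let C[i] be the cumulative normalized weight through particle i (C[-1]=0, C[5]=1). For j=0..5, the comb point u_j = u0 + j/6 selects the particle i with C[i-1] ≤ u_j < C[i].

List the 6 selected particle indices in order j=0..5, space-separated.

0 3 3 4 4 5

C = [3/17, 3/17, 3/17, 9/17, 14/17, 1]
j=0: u_0=13/180 ∈ [0, 3/17) → index 0
j=1: u_1=43/180 ∈ [3/17, 9/17) → index 3
j=2: u_2=73/180 ∈ [3/17, 9/17) → index 3
j=3: u_3=103/180 ∈ [9/17, 14/17) → index 4
j=4: u_4=133/180 ∈ [9/17, 14/17) → index 4
j=5: u_5=163/180 ∈ [14/17, 1) → index 5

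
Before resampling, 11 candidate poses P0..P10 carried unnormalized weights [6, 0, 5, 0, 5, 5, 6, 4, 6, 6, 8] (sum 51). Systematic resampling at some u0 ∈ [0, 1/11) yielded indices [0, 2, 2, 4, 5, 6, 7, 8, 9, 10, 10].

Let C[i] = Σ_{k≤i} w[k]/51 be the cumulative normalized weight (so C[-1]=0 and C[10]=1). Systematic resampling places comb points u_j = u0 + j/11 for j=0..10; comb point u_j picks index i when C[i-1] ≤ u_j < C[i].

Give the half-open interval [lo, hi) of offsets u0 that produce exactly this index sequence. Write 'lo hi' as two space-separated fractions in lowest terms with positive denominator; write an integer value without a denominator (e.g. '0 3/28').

5/187 19/561

C = [2/17, 2/17, 11/51, 11/51, 16/51, 7/17, 9/17, 31/51, 37/51, 43/51, 1]
j=0 picked index 0: u0 ∈ [0, 2/17)
j=1 picked index 2: u0 ∈ [5/187, 70/561)
j=2 picked index 2: u0 ∈ [-12/187, 19/561)
j=3 picked index 4: u0 ∈ [-32/561, 23/561)
j=4 picked index 5: u0 ∈ [-28/561, 9/187)
j=5 picked index 6: u0 ∈ [-8/187, 14/187)
j=6 picked index 7: u0 ∈ [-3/187, 35/561)
j=7 picked index 8: u0 ∈ [-16/561, 50/561)
j=8 picked index 9: u0 ∈ [-1/561, 65/561)
j=9 picked index 10: u0 ∈ [14/561, 2/11)
j=10 picked index 10: u0 ∈ [-37/561, 1/11)
intersection: [5/187, 19/561)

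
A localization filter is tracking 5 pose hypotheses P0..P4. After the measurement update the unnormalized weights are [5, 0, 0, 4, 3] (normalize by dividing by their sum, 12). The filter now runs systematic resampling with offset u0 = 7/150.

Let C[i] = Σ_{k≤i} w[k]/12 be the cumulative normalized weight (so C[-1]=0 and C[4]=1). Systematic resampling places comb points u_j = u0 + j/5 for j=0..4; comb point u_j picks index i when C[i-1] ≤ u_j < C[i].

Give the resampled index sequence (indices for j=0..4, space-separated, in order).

0 0 3 3 4

C = [5/12, 5/12, 5/12, 3/4, 1]
j=0: u_0=7/150 ∈ [0, 5/12) → index 0
j=1: u_1=37/150 ∈ [0, 5/12) → index 0
j=2: u_2=67/150 ∈ [5/12, 3/4) → index 3
j=3: u_3=97/150 ∈ [5/12, 3/4) → index 3
j=4: u_4=127/150 ∈ [3/4, 1) → index 4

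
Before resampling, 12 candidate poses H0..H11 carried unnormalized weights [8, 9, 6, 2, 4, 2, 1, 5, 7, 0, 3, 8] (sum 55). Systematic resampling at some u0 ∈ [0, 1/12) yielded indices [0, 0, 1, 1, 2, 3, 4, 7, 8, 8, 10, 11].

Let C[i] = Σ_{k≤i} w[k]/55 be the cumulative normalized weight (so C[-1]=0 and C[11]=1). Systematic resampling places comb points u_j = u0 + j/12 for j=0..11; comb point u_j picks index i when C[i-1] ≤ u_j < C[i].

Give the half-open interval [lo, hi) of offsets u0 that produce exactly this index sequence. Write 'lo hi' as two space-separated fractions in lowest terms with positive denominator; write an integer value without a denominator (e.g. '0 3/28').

1/165 7/330

C = [8/55, 17/55, 23/55, 5/11, 29/55, 31/55, 32/55, 37/55, 4/5, 4/5, 47/55, 1]
j=0 picked index 0: u0 ∈ [0, 8/55)
j=1 picked index 0: u0 ∈ [-1/12, 41/660)
j=2 picked index 1: u0 ∈ [-7/330, 47/330)
j=3 picked index 1: u0 ∈ [-23/220, 13/220)
j=4 picked index 2: u0 ∈ [-4/165, 14/165)
j=5 picked index 3: u0 ∈ [1/660, 5/132)
j=6 picked index 4: u0 ∈ [-1/22, 3/110)
j=7 picked index 7: u0 ∈ [-1/660, 59/660)
j=8 picked index 8: u0 ∈ [1/165, 2/15)
j=9 picked index 8: u0 ∈ [-17/220, 1/20)
j=10 picked index 10: u0 ∈ [-1/30, 7/330)
j=11 picked index 11: u0 ∈ [-41/660, 1/12)
intersection: [1/165, 7/330)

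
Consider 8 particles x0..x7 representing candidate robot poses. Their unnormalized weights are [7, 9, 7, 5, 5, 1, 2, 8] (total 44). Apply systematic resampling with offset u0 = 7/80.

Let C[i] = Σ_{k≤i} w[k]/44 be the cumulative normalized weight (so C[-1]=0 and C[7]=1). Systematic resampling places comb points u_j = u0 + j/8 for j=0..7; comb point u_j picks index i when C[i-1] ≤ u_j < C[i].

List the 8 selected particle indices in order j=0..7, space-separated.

C = [7/44, 4/11, 23/44, 7/11, 3/4, 17/22, 9/11, 1]
j=0: u_0=7/80 ∈ [0, 7/44) → index 0
j=1: u_1=17/80 ∈ [7/44, 4/11) → index 1
j=2: u_2=27/80 ∈ [7/44, 4/11) → index 1
j=3: u_3=37/80 ∈ [4/11, 23/44) → index 2
j=4: u_4=47/80 ∈ [23/44, 7/11) → index 3
j=5: u_5=57/80 ∈ [7/11, 3/4) → index 4
j=6: u_6=67/80 ∈ [9/11, 1) → index 7
j=7: u_7=77/80 ∈ [9/11, 1) → index 7

0 1 1 2 3 4 7 7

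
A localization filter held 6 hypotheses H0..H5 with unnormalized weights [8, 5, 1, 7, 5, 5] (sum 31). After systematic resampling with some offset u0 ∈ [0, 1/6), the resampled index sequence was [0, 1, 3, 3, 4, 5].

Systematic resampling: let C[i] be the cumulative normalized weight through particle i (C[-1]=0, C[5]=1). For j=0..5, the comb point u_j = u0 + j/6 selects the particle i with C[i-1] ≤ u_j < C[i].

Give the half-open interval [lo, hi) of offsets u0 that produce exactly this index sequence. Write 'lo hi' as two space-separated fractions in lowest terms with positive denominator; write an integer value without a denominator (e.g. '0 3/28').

11/93 1/6

C = [8/31, 13/31, 14/31, 21/31, 26/31, 1]
j=0 picked index 0: u0 ∈ [0, 8/31)
j=1 picked index 1: u0 ∈ [17/186, 47/186)
j=2 picked index 3: u0 ∈ [11/93, 32/93)
j=3 picked index 3: u0 ∈ [-3/62, 11/62)
j=4 picked index 4: u0 ∈ [1/93, 16/93)
j=5 picked index 5: u0 ∈ [1/186, 1/6)
intersection: [11/93, 1/6)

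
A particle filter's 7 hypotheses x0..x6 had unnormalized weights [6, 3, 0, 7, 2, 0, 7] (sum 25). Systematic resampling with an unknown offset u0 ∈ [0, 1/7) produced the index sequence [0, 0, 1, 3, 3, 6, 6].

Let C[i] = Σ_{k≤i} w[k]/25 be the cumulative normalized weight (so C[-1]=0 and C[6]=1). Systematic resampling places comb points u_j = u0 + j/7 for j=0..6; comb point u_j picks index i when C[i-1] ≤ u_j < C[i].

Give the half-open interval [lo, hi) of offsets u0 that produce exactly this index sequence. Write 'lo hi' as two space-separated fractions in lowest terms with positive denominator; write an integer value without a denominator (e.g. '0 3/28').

1/175 12/175

C = [6/25, 9/25, 9/25, 16/25, 18/25, 18/25, 1]
j=0 picked index 0: u0 ∈ [0, 6/25)
j=1 picked index 0: u0 ∈ [-1/7, 17/175)
j=2 picked index 1: u0 ∈ [-8/175, 13/175)
j=3 picked index 3: u0 ∈ [-12/175, 37/175)
j=4 picked index 3: u0 ∈ [-37/175, 12/175)
j=5 picked index 6: u0 ∈ [1/175, 2/7)
j=6 picked index 6: u0 ∈ [-24/175, 1/7)
intersection: [1/175, 12/175)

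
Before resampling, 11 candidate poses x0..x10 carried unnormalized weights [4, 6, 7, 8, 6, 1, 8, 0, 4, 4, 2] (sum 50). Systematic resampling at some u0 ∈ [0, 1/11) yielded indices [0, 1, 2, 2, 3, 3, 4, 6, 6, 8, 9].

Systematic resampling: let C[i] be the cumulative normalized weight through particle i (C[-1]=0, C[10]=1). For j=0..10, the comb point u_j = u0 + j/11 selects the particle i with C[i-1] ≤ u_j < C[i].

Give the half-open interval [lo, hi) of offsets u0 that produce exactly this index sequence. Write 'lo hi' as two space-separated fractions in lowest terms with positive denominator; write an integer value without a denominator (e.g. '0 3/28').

C = [2/25, 1/5, 17/50, 1/2, 31/50, 16/25, 4/5, 4/5, 22/25, 24/25, 1]
j=0 picked index 0: u0 ∈ [0, 2/25)
j=1 picked index 1: u0 ∈ [-3/275, 6/55)
j=2 picked index 2: u0 ∈ [1/55, 87/550)
j=3 picked index 2: u0 ∈ [-4/55, 37/550)
j=4 picked index 3: u0 ∈ [-13/550, 3/22)
j=5 picked index 3: u0 ∈ [-63/550, 1/22)
j=6 picked index 4: u0 ∈ [-1/22, 41/550)
j=7 picked index 6: u0 ∈ [1/275, 9/55)
j=8 picked index 6: u0 ∈ [-24/275, 4/55)
j=9 picked index 8: u0 ∈ [-1/55, 17/275)
j=10 picked index 9: u0 ∈ [-8/275, 14/275)
intersection: [1/55, 1/22)

1/55 1/22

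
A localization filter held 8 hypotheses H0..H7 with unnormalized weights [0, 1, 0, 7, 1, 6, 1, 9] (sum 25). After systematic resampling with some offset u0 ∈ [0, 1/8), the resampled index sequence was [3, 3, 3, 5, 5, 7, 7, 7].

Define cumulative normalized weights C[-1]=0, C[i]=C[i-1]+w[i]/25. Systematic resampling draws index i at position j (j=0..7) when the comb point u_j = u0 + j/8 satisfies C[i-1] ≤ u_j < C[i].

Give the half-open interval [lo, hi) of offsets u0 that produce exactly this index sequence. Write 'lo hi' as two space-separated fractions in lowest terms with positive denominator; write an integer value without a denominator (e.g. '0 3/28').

1/25 7/100

C = [0, 1/25, 1/25, 8/25, 9/25, 3/5, 16/25, 1]
j=0 picked index 3: u0 ∈ [1/25, 8/25)
j=1 picked index 3: u0 ∈ [-17/200, 39/200)
j=2 picked index 3: u0 ∈ [-21/100, 7/100)
j=3 picked index 5: u0 ∈ [-3/200, 9/40)
j=4 picked index 5: u0 ∈ [-7/50, 1/10)
j=5 picked index 7: u0 ∈ [3/200, 3/8)
j=6 picked index 7: u0 ∈ [-11/100, 1/4)
j=7 picked index 7: u0 ∈ [-47/200, 1/8)
intersection: [1/25, 7/100)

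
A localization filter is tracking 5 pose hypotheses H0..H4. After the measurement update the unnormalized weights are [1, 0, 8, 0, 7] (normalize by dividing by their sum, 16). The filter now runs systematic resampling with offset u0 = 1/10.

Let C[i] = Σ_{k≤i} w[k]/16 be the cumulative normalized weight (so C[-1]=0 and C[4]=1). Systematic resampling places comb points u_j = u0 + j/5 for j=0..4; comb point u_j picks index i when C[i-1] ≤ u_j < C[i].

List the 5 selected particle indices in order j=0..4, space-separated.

2 2 2 4 4

C = [1/16, 1/16, 9/16, 9/16, 1]
j=0: u_0=1/10 ∈ [1/16, 9/16) → index 2
j=1: u_1=3/10 ∈ [1/16, 9/16) → index 2
j=2: u_2=1/2 ∈ [1/16, 9/16) → index 2
j=3: u_3=7/10 ∈ [9/16, 1) → index 4
j=4: u_4=9/10 ∈ [9/16, 1) → index 4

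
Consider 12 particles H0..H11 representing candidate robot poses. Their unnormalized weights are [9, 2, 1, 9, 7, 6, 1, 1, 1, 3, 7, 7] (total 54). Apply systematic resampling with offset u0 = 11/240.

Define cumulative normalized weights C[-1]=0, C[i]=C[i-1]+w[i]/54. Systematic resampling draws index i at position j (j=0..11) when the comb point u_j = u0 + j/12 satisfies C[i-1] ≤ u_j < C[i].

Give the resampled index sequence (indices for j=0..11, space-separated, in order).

0 0 2 3 3 4 5 5 9 10 11 11

C = [1/6, 11/54, 2/9, 7/18, 14/27, 17/27, 35/54, 2/3, 37/54, 20/27, 47/54, 1]
j=0: u_0=11/240 ∈ [0, 1/6) → index 0
j=1: u_1=31/240 ∈ [0, 1/6) → index 0
j=2: u_2=17/80 ∈ [11/54, 2/9) → index 2
j=3: u_3=71/240 ∈ [2/9, 7/18) → index 3
j=4: u_4=91/240 ∈ [2/9, 7/18) → index 3
j=5: u_5=37/80 ∈ [7/18, 14/27) → index 4
j=6: u_6=131/240 ∈ [14/27, 17/27) → index 5
j=7: u_7=151/240 ∈ [14/27, 17/27) → index 5
j=8: u_8=57/80 ∈ [37/54, 20/27) → index 9
j=9: u_9=191/240 ∈ [20/27, 47/54) → index 10
j=10: u_10=211/240 ∈ [47/54, 1) → index 11
j=11: u_11=77/80 ∈ [47/54, 1) → index 11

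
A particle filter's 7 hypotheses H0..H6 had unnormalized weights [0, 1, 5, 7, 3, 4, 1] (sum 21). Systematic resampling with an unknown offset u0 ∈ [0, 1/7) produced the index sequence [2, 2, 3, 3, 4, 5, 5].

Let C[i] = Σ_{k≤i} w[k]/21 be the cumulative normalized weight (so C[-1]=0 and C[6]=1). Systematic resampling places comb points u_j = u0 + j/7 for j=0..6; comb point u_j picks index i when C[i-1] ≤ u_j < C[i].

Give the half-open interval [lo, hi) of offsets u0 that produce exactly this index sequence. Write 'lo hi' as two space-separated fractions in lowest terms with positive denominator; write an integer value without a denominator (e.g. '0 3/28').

C = [0, 1/21, 2/7, 13/21, 16/21, 20/21, 1]
j=0 picked index 2: u0 ∈ [1/21, 2/7)
j=1 picked index 2: u0 ∈ [-2/21, 1/7)
j=2 picked index 3: u0 ∈ [0, 1/3)
j=3 picked index 3: u0 ∈ [-1/7, 4/21)
j=4 picked index 4: u0 ∈ [1/21, 4/21)
j=5 picked index 5: u0 ∈ [1/21, 5/21)
j=6 picked index 5: u0 ∈ [-2/21, 2/21)
intersection: [1/21, 2/21)

1/21 2/21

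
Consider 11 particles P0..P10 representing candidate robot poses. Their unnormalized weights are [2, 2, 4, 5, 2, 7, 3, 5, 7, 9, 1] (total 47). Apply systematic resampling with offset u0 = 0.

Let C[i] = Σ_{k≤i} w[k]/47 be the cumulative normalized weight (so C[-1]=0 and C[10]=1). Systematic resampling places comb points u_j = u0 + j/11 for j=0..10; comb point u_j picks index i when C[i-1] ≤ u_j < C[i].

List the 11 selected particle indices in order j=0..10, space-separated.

C = [2/47, 4/47, 8/47, 13/47, 15/47, 22/47, 25/47, 30/47, 37/47, 46/47, 1]
j=0: u_0=0 ∈ [0, 2/47) → index 0
j=1: u_1=1/11 ∈ [4/47, 8/47) → index 2
j=2: u_2=2/11 ∈ [8/47, 13/47) → index 3
j=3: u_3=3/11 ∈ [8/47, 13/47) → index 3
j=4: u_4=4/11 ∈ [15/47, 22/47) → index 5
j=5: u_5=5/11 ∈ [15/47, 22/47) → index 5
j=6: u_6=6/11 ∈ [25/47, 30/47) → index 7
j=7: u_7=7/11 ∈ [25/47, 30/47) → index 7
j=8: u_8=8/11 ∈ [30/47, 37/47) → index 8
j=9: u_9=9/11 ∈ [37/47, 46/47) → index 9
j=10: u_10=10/11 ∈ [37/47, 46/47) → index 9

0 2 3 3 5 5 7 7 8 9 9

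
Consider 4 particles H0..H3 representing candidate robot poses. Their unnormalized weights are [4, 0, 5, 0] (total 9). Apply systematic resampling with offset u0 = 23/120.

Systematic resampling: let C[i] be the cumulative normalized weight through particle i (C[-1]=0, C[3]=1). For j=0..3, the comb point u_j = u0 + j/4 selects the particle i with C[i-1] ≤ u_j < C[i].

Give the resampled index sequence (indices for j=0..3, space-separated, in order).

0 0 2 2

C = [4/9, 4/9, 1, 1]
j=0: u_0=23/120 ∈ [0, 4/9) → index 0
j=1: u_1=53/120 ∈ [0, 4/9) → index 0
j=2: u_2=83/120 ∈ [4/9, 1) → index 2
j=3: u_3=113/120 ∈ [4/9, 1) → index 2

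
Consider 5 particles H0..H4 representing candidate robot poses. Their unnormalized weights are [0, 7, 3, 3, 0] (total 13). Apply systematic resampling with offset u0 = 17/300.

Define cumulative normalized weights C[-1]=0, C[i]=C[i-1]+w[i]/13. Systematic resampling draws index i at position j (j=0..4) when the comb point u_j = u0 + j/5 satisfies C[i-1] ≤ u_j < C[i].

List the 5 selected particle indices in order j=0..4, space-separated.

C = [0, 7/13, 10/13, 1, 1]
j=0: u_0=17/300 ∈ [0, 7/13) → index 1
j=1: u_1=77/300 ∈ [0, 7/13) → index 1
j=2: u_2=137/300 ∈ [0, 7/13) → index 1
j=3: u_3=197/300 ∈ [7/13, 10/13) → index 2
j=4: u_4=257/300 ∈ [10/13, 1) → index 3

1 1 1 2 3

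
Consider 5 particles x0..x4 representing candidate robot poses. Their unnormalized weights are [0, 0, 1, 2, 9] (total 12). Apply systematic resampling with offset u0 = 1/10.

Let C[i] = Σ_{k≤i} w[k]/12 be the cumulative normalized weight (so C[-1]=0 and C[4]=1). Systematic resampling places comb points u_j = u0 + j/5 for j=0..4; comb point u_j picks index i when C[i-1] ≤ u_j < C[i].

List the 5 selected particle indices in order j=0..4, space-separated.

3 4 4 4 4

C = [0, 0, 1/12, 1/4, 1]
j=0: u_0=1/10 ∈ [1/12, 1/4) → index 3
j=1: u_1=3/10 ∈ [1/4, 1) → index 4
j=2: u_2=1/2 ∈ [1/4, 1) → index 4
j=3: u_3=7/10 ∈ [1/4, 1) → index 4
j=4: u_4=9/10 ∈ [1/4, 1) → index 4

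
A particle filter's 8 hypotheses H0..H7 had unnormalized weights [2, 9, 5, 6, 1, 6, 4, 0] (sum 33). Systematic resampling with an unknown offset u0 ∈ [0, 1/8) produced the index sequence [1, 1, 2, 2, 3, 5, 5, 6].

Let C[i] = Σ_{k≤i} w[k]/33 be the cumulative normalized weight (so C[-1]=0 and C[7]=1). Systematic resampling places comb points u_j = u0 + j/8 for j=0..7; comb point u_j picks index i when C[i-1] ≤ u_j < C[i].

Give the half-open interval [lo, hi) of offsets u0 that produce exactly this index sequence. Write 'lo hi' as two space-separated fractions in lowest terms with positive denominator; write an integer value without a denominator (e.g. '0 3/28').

1/12 29/264

C = [2/33, 1/3, 16/33, 2/3, 23/33, 29/33, 1, 1]
j=0 picked index 1: u0 ∈ [2/33, 1/3)
j=1 picked index 1: u0 ∈ [-17/264, 5/24)
j=2 picked index 2: u0 ∈ [1/12, 31/132)
j=3 picked index 2: u0 ∈ [-1/24, 29/264)
j=4 picked index 3: u0 ∈ [-1/66, 1/6)
j=5 picked index 5: u0 ∈ [19/264, 67/264)
j=6 picked index 5: u0 ∈ [-7/132, 17/132)
j=7 picked index 6: u0 ∈ [1/264, 1/8)
intersection: [1/12, 29/264)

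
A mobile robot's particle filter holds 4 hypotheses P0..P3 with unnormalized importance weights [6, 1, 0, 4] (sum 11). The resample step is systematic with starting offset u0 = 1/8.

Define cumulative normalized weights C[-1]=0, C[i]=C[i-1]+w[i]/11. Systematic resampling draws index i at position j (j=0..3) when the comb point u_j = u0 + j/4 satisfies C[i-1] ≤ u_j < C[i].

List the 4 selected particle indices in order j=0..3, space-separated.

0 0 1 3

C = [6/11, 7/11, 7/11, 1]
j=0: u_0=1/8 ∈ [0, 6/11) → index 0
j=1: u_1=3/8 ∈ [0, 6/11) → index 0
j=2: u_2=5/8 ∈ [6/11, 7/11) → index 1
j=3: u_3=7/8 ∈ [7/11, 1) → index 3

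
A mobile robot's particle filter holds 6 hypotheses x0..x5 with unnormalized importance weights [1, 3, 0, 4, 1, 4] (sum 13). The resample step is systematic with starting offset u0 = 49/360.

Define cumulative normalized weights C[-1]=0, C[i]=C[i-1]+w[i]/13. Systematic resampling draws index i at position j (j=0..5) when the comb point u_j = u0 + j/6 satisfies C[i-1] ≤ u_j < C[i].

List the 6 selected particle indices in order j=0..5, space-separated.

C = [1/13, 4/13, 4/13, 8/13, 9/13, 1]
j=0: u_0=49/360 ∈ [1/13, 4/13) → index 1
j=1: u_1=109/360 ∈ [1/13, 4/13) → index 1
j=2: u_2=169/360 ∈ [4/13, 8/13) → index 3
j=3: u_3=229/360 ∈ [8/13, 9/13) → index 4
j=4: u_4=289/360 ∈ [9/13, 1) → index 5
j=5: u_5=349/360 ∈ [9/13, 1) → index 5

1 1 3 4 5 5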